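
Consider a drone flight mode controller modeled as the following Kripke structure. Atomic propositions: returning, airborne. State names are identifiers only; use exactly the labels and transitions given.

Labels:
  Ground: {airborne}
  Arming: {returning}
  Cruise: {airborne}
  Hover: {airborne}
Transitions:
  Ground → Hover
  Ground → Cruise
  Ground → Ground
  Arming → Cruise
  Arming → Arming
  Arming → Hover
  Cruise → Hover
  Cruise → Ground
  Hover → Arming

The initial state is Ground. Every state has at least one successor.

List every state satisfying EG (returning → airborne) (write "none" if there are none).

{Ground, Cruise}

States satisfying returning → airborne: {Ground, Cruise, Hover}.
States satisfying EG (returning → airborne): {Ground, Cruise}.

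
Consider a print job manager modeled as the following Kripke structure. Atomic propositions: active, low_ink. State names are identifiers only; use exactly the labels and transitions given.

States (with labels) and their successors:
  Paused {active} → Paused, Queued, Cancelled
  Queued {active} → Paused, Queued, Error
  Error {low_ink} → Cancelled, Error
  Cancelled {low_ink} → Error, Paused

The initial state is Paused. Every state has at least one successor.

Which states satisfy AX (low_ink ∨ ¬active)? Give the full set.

States satisfying low_ink ∨ ¬active: {Error, Cancelled}.
States satisfying AX (low_ink ∨ ¬active): {Error}.

{Error}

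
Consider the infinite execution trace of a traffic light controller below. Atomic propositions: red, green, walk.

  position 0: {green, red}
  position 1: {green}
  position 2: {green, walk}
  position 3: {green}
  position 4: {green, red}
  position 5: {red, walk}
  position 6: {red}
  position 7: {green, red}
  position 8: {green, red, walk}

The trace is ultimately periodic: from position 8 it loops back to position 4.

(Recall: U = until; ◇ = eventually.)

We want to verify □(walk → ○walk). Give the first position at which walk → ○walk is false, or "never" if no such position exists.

2

Check walk → ○walk at each position in order: 0 ✓, 1 ✓.
At position 2 the labels are {green, walk} and the next position 3 has {green}, so walk → ○walk is false there. This is the first violation.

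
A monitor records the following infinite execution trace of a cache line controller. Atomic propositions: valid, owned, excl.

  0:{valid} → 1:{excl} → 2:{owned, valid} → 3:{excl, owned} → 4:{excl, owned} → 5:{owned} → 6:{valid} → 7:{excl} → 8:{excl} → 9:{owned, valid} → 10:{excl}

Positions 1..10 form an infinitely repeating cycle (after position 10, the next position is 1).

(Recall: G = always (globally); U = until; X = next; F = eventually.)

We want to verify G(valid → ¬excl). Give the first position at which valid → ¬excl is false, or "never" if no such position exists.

never

valid → ¬excl holds at every position 0..10, and those are all the positions the trace ever visits, so the invariant G(valid → ¬excl) is never violated.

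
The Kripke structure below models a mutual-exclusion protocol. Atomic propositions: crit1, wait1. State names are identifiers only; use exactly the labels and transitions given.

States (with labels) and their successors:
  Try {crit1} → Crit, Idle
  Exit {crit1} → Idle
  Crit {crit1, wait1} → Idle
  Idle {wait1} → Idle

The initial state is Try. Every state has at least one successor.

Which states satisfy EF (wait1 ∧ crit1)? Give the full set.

States satisfying wait1 ∧ crit1: {Crit}.
States satisfying EF (wait1 ∧ crit1): {Try, Crit}.

{Try, Crit}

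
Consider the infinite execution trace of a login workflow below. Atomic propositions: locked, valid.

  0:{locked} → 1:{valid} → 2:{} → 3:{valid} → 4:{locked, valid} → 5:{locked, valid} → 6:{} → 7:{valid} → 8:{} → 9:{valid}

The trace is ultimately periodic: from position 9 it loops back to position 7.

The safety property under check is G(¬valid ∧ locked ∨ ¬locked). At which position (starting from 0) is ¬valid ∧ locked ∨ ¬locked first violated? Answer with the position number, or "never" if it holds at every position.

4

Check ¬valid ∧ locked ∨ ¬locked at each position in order: 0 ✓, 1 ✓, 2 ✓, 3 ✓.
At position 4 the labels are {locked, valid}, so ¬valid ∧ locked ∨ ¬locked is false there. This is the first violation.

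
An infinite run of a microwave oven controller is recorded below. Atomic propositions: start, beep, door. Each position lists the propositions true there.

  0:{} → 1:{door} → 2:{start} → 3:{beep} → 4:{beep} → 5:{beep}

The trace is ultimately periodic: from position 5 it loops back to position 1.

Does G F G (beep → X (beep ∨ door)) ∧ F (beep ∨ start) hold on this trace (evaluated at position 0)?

F G (beep → X (beep ∨ door)) holds at every position 0..5, and those are all positions ever visited, so G F G (beep → X (beep ∨ door)) holds.
beep ∨ start holds at position 2, which is reachable from 0, so F (beep ∨ start) holds.
At position 0: G F G (beep → X (beep ∨ door)) is true; F (beep ∨ start) is true; so G F G (beep → X (beep ∨ door)) ∧ F (beep ∨ start) is true.

Satisfied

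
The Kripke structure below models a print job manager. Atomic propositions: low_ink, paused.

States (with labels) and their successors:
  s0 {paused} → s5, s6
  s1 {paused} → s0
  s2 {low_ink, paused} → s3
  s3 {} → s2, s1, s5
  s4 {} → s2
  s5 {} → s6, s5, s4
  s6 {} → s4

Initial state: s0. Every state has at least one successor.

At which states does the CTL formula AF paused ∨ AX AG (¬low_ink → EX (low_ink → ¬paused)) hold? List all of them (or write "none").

States satisfying paused: {s0, s1, s2}.
States satisfying AF paused: {s0, s1, s2, s4, s6}.
States satisfying AG (¬low_ink → EX (low_ink → ¬paused)): ∅.
States satisfying AX AG (¬low_ink → EX (low_ink → ¬paused)): ∅.
States satisfying AF paused ∨ AX AG (¬low_ink → EX (low_ink → ¬paused)): {s0, s1, s2, s4, s6}.

{s0, s1, s2, s4, s6}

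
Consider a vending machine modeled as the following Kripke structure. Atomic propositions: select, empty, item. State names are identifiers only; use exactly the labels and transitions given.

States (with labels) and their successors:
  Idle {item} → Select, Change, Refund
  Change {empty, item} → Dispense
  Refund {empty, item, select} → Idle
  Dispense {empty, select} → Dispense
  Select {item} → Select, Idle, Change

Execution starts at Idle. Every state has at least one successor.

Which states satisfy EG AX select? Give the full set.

{Change, Dispense}

States satisfying AX select: {Change, Dispense}.
States satisfying EG AX select: {Change, Dispense}.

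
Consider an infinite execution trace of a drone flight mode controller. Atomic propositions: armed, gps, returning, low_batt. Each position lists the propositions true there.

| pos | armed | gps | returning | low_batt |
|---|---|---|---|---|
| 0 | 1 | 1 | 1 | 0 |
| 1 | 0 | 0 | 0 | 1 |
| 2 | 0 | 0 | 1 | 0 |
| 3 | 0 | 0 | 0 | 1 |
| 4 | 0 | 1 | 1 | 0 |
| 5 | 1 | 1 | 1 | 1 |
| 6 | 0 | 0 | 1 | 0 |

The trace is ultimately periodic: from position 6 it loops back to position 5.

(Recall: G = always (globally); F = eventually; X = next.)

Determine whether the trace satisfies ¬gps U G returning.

No

Walking from position 0: at position 0, G returning has not yet held and ¬gps fails, so ¬gps U G returning is false.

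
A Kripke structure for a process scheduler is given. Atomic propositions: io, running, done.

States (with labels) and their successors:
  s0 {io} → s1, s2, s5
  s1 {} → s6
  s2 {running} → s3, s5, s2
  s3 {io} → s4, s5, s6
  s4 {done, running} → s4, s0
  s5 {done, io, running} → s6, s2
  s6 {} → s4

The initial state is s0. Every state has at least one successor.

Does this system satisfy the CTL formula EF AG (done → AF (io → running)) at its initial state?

Holds

States satisfying AG (done → AF (io → running)): {s0, s1, s2, s3, s4, s5, s6}.
States satisfying EF AG (done → AF (io → running)): {s0, s1, s2, s3, s4, s5, s6}.
Some path from s0 reaches a state where AG (done → AF (io → running)) holds.
s0 ∈ Sat(EF AG (done → AF (io → running))).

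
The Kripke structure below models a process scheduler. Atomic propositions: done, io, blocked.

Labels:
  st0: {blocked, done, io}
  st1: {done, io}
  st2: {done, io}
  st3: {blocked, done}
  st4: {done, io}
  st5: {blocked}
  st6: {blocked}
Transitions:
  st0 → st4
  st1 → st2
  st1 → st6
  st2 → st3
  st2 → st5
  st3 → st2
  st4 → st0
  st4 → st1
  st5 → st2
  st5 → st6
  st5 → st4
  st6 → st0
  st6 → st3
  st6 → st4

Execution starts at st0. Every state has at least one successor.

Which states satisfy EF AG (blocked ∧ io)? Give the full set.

none

States satisfying AG (blocked ∧ io): ∅.
States satisfying EF AG (blocked ∧ io): ∅.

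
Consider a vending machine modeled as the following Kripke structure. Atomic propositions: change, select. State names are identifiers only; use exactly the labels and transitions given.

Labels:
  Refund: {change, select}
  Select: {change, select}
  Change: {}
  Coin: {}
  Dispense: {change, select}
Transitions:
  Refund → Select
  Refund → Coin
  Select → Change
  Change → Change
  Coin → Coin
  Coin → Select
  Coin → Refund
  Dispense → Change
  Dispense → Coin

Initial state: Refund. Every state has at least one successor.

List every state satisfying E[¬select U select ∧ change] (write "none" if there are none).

States satisfying ¬select: {Change, Coin}.
States satisfying select ∧ change: {Refund, Select, Dispense}.
States satisfying E[¬select U select ∧ change]: {Refund, Select, Coin, Dispense}.

{Refund, Select, Coin, Dispense}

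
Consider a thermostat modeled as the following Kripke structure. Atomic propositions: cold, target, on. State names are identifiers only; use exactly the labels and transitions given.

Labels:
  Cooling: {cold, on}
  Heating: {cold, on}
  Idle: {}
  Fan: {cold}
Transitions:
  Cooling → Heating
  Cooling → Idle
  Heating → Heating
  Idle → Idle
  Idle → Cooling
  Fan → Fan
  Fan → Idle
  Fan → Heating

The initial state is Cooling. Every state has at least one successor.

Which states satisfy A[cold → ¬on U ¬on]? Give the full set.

States satisfying cold → ¬on: {Idle, Fan}.
States satisfying ¬on: {Idle, Fan}.
States satisfying A[cold → ¬on U ¬on]: {Idle, Fan}.

{Idle, Fan}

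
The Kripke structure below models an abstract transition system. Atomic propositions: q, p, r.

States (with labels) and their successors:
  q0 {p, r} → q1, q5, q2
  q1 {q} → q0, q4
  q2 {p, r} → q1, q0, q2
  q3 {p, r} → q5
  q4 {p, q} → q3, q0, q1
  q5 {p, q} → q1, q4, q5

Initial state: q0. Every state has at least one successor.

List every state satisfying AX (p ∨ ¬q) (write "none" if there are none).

{q1, q3}

States satisfying p ∨ ¬q: {q0, q2, q3, q4, q5}.
States satisfying AX (p ∨ ¬q): {q1, q3}.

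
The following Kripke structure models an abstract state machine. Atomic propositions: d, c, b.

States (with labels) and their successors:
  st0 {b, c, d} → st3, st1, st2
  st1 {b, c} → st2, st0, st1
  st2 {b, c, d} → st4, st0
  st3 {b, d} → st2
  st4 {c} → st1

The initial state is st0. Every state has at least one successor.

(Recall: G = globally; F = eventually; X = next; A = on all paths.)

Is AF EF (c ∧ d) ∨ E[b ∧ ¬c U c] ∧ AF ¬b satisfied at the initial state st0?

States satisfying EF (c ∧ d): {st0, st1, st2, st3, st4}.
States satisfying AF EF (c ∧ d): {st0, st1, st2, st3, st4}.
States satisfying b ∧ ¬c: {st3}.
States satisfying c: {st0, st1, st2, st4}.
States satisfying E[b ∧ ¬c U c]: {st0, st1, st2, st3, st4}.
States satisfying ¬b: {st4}.
States satisfying AF ¬b: {st4}.
States satisfying E[b ∧ ¬c U c] ∧ AF ¬b: {st4}.
States satisfying AF EF (c ∧ d) ∨ E[b ∧ ¬c U c] ∧ AF ¬b: {st0, st1, st2, st3, st4}.
st0 ∈ Sat(AF EF (c ∧ d) ∨ E[b ∧ ¬c U c] ∧ AF ¬b).

Yes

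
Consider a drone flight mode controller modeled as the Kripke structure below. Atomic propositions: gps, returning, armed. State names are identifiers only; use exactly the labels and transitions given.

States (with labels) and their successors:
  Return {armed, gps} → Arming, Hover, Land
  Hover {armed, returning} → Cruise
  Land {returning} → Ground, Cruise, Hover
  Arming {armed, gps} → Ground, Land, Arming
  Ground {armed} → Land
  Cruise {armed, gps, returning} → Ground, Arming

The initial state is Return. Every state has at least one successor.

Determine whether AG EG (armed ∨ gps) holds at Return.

States satisfying EG (armed ∨ gps): {Return, Hover, Arming, Cruise}.
States satisfying AG EG (armed ∨ gps): ∅.
Ground is reachable from Return and violates EG (armed ∨ gps), so AG fails at Return.
Return ∉ Sat(AG EG (armed ∨ gps)).

No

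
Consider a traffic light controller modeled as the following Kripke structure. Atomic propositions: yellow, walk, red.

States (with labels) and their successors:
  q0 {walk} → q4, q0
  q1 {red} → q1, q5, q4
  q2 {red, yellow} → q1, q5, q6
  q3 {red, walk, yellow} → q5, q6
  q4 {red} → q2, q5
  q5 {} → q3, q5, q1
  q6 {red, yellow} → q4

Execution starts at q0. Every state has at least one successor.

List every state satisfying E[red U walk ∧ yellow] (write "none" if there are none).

States satisfying red: {q1, q2, q3, q4, q6}.
States satisfying walk ∧ yellow: {q3}.
States satisfying E[red U walk ∧ yellow]: {q3}.

{q3}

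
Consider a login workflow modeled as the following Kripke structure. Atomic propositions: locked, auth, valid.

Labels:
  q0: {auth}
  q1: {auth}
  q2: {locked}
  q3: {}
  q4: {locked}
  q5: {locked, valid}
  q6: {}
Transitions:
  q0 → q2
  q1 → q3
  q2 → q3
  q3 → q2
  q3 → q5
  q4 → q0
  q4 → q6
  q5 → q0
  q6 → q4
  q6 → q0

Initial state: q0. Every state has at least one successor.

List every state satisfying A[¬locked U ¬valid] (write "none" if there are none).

{q0, q1, q2, q3, q4, q6}

States satisfying ¬locked: {q0, q1, q3, q6}.
States satisfying ¬valid: {q0, q1, q2, q3, q4, q6}.
States satisfying A[¬locked U ¬valid]: {q0, q1, q2, q3, q4, q6}.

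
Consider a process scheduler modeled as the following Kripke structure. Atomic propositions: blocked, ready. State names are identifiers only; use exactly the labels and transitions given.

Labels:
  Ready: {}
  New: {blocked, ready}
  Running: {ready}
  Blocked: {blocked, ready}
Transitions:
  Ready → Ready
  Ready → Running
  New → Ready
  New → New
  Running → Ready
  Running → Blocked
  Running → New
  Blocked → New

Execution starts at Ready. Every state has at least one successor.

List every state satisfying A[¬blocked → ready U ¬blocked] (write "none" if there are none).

{Ready, Running}

States satisfying ¬blocked → ready: {New, Running, Blocked}.
States satisfying ¬blocked: {Ready, Running}.
States satisfying A[¬blocked → ready U ¬blocked]: {Ready, Running}.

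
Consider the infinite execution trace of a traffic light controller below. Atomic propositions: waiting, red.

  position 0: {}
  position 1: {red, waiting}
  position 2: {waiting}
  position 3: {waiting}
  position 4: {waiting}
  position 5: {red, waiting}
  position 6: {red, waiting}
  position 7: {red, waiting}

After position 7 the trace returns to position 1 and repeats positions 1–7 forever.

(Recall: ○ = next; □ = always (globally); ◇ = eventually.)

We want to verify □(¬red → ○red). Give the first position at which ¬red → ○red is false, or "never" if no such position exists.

2

Check ¬red → ○red at each position in order: 0 ✓, 1 ✓.
At position 2 the labels are {waiting} and the next position 3 has {waiting}, so ¬red → ○red is false there. This is the first violation.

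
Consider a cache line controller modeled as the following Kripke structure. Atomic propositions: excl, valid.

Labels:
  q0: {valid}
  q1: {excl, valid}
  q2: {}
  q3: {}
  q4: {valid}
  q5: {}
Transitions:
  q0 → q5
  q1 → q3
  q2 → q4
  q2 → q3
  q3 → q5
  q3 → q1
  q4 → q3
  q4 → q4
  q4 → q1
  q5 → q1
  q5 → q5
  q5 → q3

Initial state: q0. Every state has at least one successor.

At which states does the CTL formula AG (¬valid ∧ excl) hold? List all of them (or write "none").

States satisfying ¬valid ∧ excl: ∅.
States satisfying AG (¬valid ∧ excl): ∅.

none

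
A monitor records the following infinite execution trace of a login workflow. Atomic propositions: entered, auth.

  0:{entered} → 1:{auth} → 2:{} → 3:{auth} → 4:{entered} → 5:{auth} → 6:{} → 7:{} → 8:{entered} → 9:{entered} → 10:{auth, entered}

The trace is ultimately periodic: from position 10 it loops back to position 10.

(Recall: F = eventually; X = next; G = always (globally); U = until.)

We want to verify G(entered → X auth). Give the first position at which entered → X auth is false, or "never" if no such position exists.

Check entered → X auth at each position in order: 0 ✓, 1 ✓, 2 ✓, 3 ✓, 4 ✓, 5 ✓, 6 ✓, 7 ✓.
At position 8 the labels are {entered} and the next position 9 has {entered}, so entered → X auth is false there. This is the first violation.

8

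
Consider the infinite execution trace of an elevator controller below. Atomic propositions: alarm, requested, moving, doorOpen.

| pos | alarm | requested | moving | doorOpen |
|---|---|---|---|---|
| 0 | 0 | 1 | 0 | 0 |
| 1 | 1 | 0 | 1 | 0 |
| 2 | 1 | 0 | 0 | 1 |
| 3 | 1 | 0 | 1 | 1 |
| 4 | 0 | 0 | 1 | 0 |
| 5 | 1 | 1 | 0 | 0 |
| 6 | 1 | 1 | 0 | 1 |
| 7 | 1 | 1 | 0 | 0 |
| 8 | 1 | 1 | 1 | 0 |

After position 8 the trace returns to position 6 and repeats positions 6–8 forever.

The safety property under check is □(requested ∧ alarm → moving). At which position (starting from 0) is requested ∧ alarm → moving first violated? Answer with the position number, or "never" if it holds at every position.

5

Check requested ∧ alarm → moving at each position in order: 0 ✓, 1 ✓, 2 ✓, 3 ✓, 4 ✓.
At position 5 the labels are {alarm, requested}, so requested ∧ alarm → moving is false there. This is the first violation.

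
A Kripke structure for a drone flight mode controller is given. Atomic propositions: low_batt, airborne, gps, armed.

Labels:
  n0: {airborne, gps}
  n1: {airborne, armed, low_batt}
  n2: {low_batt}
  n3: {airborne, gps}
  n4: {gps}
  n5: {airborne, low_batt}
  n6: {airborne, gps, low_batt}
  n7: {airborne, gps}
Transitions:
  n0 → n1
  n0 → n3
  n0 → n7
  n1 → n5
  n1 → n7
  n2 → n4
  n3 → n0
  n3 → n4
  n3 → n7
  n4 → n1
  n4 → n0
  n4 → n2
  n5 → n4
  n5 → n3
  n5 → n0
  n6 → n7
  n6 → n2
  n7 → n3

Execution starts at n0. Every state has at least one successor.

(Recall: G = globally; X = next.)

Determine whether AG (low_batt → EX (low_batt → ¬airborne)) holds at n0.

States satisfying low_batt → EX (low_batt → ¬airborne): {n0, n1, n2, n3, n4, n5, n6, n7}.
States satisfying AG (low_batt → EX (low_batt → ¬airborne)): {n0, n1, n2, n3, n4, n5, n6, n7}.
Every state reachable from n0 satisfies low_batt → EX (low_batt → ¬airborne).
n0 ∈ Sat(AG (low_batt → EX (low_batt → ¬airborne))).

Yes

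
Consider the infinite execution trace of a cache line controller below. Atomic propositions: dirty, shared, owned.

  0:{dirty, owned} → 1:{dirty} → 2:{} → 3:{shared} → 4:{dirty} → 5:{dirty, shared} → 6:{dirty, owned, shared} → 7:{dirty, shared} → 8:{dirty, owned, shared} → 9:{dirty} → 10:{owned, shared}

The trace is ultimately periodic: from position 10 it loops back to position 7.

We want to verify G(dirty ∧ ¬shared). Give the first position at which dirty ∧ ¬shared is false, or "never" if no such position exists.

Check dirty ∧ ¬shared at each position in order: 0 ✓, 1 ✓.
At position 2 the labels are {}, so dirty ∧ ¬shared is false there. This is the first violation.

2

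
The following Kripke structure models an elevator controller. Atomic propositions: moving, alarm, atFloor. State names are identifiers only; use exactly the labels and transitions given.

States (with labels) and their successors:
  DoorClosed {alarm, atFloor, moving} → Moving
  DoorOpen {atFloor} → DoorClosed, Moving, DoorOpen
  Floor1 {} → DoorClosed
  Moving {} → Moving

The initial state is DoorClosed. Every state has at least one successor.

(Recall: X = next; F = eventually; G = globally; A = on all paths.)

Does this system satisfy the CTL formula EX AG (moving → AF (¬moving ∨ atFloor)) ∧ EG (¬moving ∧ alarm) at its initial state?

States satisfying AG (moving → AF (¬moving ∨ atFloor)): {DoorClosed, DoorOpen, Floor1, Moving}.
States satisfying EX AG (moving → AF (¬moving ∨ atFloor)): {DoorClosed, DoorOpen, Floor1, Moving}.
States satisfying ¬moving ∧ alarm: ∅.
States satisfying EG (¬moving ∧ alarm): ∅.
States satisfying EX AG (moving → AF (¬moving ∨ atFloor)) ∧ EG (¬moving ∧ alarm): ∅.
DoorClosed ∉ Sat(EX AG (moving → AF (¬moving ∨ atFloor)) ∧ EG (¬moving ∧ alarm)).

No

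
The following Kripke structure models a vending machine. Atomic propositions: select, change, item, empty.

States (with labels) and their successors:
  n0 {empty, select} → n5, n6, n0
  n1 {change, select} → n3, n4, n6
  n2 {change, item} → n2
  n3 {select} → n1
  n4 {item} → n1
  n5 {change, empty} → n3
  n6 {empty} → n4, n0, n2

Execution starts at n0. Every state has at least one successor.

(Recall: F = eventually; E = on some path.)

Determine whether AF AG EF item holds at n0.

States satisfying AG EF item: {n0, n1, n2, n3, n4, n5, n6}.
States satisfying AF AG EF item: {n0, n1, n2, n3, n4, n5, n6}.
n0 ∈ Sat(AF AG EF item).

Satisfied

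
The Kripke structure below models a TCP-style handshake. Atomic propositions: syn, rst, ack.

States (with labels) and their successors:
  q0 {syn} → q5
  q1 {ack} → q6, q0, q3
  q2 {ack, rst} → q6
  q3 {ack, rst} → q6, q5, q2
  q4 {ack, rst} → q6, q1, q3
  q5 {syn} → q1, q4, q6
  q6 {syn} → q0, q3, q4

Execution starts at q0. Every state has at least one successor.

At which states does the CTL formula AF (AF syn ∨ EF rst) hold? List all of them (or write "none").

{q0, q1, q2, q3, q4, q5, q6}

States satisfying AF syn ∨ EF rst: {q0, q1, q2, q3, q4, q5, q6}.
States satisfying AF (AF syn ∨ EF rst): {q0, q1, q2, q3, q4, q5, q6}.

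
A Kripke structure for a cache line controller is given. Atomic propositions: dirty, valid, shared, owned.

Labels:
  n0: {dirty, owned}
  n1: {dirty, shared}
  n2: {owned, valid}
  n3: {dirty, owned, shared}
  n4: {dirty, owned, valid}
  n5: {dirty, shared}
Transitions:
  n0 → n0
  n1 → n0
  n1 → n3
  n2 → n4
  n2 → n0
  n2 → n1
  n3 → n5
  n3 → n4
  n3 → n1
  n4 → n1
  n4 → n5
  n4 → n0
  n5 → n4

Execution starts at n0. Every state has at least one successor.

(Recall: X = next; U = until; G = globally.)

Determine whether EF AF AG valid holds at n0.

Does not hold

States satisfying AF AG valid: ∅.
States satisfying EF AF AG valid: ∅.
No suitable path/successor from n0 witnesses the formula.
n0 ∉ Sat(EF AF AG valid).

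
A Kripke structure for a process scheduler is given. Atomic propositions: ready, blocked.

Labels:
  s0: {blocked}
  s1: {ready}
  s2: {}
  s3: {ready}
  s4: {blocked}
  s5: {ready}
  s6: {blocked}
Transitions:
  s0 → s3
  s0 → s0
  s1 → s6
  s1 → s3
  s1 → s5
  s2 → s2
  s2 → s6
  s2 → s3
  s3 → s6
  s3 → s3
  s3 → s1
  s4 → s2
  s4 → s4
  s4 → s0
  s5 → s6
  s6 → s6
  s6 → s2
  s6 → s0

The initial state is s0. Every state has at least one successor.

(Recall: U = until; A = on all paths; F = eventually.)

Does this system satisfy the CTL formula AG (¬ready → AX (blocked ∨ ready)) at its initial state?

Violated

States satisfying ¬ready → AX (blocked ∨ ready): {s0, s1, s3, s5}.
States satisfying AG (¬ready → AX (blocked ∨ ready)): ∅.
s2 is reachable from s0 and violates ¬ready → AX (blocked ∨ ready), so AG fails at s0.
s0 ∉ Sat(AG (¬ready → AX (blocked ∨ ready))).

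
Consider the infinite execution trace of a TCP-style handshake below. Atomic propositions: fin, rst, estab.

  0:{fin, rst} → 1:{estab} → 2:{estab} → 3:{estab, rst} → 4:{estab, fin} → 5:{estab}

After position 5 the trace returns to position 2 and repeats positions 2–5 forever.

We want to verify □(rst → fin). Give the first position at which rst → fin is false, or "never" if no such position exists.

Check rst → fin at each position in order: 0 ✓, 1 ✓, 2 ✓.
At position 3 the labels are {estab, rst}, so rst → fin is false there. This is the first violation.

3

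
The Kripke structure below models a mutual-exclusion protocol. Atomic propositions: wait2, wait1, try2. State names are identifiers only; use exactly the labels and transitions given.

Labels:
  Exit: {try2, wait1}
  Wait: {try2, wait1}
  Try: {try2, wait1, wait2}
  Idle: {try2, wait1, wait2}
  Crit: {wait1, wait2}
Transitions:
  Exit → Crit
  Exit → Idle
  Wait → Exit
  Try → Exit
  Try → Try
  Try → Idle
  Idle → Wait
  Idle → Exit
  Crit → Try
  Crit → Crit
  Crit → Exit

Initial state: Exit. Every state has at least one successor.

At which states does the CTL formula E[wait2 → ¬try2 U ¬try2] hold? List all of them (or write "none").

States satisfying wait2 → ¬try2: {Exit, Wait, Crit}.
States satisfying ¬try2: {Crit}.
States satisfying E[wait2 → ¬try2 U ¬try2]: {Exit, Wait, Crit}.

{Exit, Wait, Crit}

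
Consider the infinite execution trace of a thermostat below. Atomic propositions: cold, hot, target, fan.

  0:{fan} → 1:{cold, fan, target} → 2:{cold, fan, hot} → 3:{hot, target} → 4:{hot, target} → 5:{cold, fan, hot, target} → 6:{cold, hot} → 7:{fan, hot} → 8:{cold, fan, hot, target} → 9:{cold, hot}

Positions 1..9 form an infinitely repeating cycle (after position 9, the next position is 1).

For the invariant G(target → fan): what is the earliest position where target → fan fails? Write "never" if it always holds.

3

Check target → fan at each position in order: 0 ✓, 1 ✓, 2 ✓.
At position 3 the labels are {hot, target}, so target → fan is false there. This is the first violation.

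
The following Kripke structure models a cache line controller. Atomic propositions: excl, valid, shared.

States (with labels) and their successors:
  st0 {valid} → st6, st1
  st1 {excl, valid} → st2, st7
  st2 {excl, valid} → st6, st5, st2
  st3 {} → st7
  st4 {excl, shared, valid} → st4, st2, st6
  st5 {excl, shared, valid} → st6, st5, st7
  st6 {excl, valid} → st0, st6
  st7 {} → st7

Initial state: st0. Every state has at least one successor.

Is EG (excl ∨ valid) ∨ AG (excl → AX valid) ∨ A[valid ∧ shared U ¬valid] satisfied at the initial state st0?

States satisfying excl ∨ valid: {st0, st1, st2, st4, st5, st6}.
States satisfying EG (excl ∨ valid): {st0, st1, st2, st4, st5, st6}.
States satisfying excl → AX valid: {st0, st2, st3, st4, st6, st7}.
States satisfying AG (excl → AX valid): {st3, st7}.
States satisfying valid ∧ shared: {st4, st5}.
States satisfying ¬valid: {st3, st7}.
States satisfying A[valid ∧ shared U ¬valid]: {st3, st7}.
States satisfying AG (excl → AX valid) ∨ A[valid ∧ shared U ¬valid]: {st3, st7}.
States satisfying EG (excl ∨ valid) ∨ AG (excl → AX valid) ∨ A[valid ∧ shared U ¬valid]: {st0, st1, st2, st3, st4, st5, st6, st7}.
st0 ∈ Sat(EG (excl ∨ valid) ∨ AG (excl → AX valid) ∨ A[valid ∧ shared U ¬valid]).

Satisfied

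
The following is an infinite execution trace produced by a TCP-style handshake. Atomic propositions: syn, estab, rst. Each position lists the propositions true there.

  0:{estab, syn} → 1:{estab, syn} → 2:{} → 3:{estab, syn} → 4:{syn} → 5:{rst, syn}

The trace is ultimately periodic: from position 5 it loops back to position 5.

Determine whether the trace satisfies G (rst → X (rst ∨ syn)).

rst → X (rst ∨ syn) holds at every position 0..5, and those are all positions ever visited, so G (rst → X (rst ∨ syn)) holds.
Positions where rst holds: 5.
Check X (rst ∨ syn) at each: 5→ok.

Satisfied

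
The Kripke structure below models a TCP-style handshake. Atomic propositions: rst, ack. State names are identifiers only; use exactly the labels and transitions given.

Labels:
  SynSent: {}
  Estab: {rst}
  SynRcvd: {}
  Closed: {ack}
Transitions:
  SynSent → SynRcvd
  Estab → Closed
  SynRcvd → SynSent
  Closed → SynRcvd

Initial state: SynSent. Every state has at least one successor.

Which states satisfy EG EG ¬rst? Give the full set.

States satisfying EG ¬rst: {SynSent, SynRcvd, Closed}.
States satisfying EG EG ¬rst: {SynSent, SynRcvd, Closed}.

{SynSent, SynRcvd, Closed}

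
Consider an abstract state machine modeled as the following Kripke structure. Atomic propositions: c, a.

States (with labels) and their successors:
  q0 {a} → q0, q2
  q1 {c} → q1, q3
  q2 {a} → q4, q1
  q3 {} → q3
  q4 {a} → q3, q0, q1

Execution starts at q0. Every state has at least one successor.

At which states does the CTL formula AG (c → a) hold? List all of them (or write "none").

{q3}

States satisfying c → a: {q0, q2, q3, q4}.
States satisfying AG (c → a): {q3}.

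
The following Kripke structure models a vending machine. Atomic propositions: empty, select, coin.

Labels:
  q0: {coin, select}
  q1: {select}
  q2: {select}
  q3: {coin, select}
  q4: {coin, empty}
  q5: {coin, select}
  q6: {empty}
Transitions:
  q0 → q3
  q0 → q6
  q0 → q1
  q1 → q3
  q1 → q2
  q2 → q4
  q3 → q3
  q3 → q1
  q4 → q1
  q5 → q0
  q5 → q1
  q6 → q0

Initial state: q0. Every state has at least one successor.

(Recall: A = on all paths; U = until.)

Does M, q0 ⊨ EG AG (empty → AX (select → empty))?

Does not hold

States satisfying AG (empty → AX (select → empty)): ∅.
States satisfying EG AG (empty → AX (select → empty)): ∅.
No suitable path/successor from q0 witnesses the formula.
q0 ∉ Sat(EG AG (empty → AX (select → empty))).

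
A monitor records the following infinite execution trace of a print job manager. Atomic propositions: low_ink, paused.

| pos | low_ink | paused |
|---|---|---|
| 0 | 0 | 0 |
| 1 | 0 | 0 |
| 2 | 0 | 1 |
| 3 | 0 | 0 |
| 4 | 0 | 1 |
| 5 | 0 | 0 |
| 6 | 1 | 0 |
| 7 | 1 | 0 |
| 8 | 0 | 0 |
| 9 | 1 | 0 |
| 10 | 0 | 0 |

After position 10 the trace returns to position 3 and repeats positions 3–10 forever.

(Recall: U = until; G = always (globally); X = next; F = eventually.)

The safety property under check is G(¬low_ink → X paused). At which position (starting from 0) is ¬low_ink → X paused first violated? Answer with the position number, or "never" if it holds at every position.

At position 0 the labels are {} and the next position 1 has {}, so ¬low_ink → X paused is false there. This is the first violation.

0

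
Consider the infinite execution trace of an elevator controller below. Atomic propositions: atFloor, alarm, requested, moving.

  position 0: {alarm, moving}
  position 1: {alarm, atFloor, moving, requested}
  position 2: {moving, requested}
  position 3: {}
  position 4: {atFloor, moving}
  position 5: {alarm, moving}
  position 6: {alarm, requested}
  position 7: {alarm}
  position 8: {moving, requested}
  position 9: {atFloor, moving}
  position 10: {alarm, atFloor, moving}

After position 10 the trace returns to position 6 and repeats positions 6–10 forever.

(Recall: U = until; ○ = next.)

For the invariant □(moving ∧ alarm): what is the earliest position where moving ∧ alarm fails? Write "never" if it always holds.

Check moving ∧ alarm at each position in order: 0 ✓, 1 ✓.
At position 2 the labels are {moving, requested}, so moving ∧ alarm is false there. This is the first violation.

2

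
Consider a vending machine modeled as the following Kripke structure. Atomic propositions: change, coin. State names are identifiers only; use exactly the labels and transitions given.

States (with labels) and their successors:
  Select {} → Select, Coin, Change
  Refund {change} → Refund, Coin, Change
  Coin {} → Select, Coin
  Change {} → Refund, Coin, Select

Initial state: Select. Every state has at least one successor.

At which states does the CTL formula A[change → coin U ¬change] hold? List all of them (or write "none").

{Select, Coin, Change}

States satisfying change → coin: {Select, Coin, Change}.
States satisfying ¬change: {Select, Coin, Change}.
States satisfying A[change → coin U ¬change]: {Select, Coin, Change}.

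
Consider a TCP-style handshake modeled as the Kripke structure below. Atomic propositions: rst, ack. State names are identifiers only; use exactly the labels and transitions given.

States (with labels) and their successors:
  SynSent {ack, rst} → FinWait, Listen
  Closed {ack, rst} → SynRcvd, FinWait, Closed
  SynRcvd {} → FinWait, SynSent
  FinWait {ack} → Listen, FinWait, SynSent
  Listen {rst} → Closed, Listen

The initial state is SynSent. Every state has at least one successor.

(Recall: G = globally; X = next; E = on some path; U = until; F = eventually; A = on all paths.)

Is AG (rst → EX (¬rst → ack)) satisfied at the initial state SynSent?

Satisfied

States satisfying rst → EX (¬rst → ack): {SynSent, Closed, SynRcvd, FinWait, Listen}.
States satisfying AG (rst → EX (¬rst → ack)): {SynSent, Closed, SynRcvd, FinWait, Listen}.
Every state reachable from SynSent satisfies rst → EX (¬rst → ack).
SynSent ∈ Sat(AG (rst → EX (¬rst → ack))).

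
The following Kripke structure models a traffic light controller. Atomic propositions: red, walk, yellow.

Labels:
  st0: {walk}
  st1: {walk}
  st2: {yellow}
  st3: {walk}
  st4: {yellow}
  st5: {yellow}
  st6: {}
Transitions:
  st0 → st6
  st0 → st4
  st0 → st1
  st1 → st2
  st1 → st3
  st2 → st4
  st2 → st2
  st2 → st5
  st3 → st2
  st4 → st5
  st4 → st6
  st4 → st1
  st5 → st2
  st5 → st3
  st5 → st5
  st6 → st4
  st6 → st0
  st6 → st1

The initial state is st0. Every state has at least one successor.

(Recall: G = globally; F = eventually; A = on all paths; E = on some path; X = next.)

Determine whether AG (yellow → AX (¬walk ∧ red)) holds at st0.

Does not hold

States satisfying yellow → AX (¬walk ∧ red): {st0, st1, st3, st6}.
States satisfying AG (yellow → AX (¬walk ∧ red)): ∅.
st2 is reachable from st0 and violates yellow → AX (¬walk ∧ red), so AG fails at st0.
st0 ∉ Sat(AG (yellow → AX (¬walk ∧ red))).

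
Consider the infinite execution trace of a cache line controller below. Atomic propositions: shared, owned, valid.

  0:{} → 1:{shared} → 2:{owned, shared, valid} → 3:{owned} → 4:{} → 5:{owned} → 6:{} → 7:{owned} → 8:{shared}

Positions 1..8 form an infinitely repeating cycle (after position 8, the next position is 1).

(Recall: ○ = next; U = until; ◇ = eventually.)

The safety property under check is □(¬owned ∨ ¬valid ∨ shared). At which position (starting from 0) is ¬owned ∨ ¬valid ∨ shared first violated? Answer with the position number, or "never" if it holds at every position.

¬owned ∨ ¬valid ∨ shared holds at every position 0..8, and those are all the positions the trace ever visits, so the invariant □(¬owned ∨ ¬valid ∨ shared) is never violated.

never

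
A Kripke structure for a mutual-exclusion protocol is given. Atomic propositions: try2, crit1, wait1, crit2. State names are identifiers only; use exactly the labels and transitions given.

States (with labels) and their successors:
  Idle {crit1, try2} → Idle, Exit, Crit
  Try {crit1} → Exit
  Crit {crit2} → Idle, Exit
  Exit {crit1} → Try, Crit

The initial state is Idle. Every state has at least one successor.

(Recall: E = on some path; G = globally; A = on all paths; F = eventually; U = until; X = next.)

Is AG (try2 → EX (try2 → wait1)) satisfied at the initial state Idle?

States satisfying try2 → EX (try2 → wait1): {Idle, Try, Crit, Exit}.
States satisfying AG (try2 → EX (try2 → wait1)): {Idle, Try, Crit, Exit}.
Every state reachable from Idle satisfies try2 → EX (try2 → wait1).
Idle ∈ Sat(AG (try2 → EX (try2 → wait1))).

Yes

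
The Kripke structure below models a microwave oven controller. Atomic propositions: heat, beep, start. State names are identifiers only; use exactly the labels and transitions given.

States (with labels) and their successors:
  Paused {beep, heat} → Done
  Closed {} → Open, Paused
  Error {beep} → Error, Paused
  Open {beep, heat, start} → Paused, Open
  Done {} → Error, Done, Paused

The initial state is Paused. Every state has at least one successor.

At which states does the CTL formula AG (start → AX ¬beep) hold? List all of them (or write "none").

States satisfying start → AX ¬beep: {Paused, Closed, Error, Done}.
States satisfying AG (start → AX ¬beep): {Paused, Error, Done}.

{Paused, Error, Done}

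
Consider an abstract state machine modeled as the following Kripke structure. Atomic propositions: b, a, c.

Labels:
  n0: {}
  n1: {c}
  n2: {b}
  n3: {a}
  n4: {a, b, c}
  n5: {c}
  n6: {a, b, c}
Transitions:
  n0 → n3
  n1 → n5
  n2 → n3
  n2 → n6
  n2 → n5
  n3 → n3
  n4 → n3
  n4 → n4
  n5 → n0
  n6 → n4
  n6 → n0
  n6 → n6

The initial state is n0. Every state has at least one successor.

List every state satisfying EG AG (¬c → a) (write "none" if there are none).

{n3, n4}

States satisfying AG (¬c → a): {n3, n4}.
States satisfying EG AG (¬c → a): {n3, n4}.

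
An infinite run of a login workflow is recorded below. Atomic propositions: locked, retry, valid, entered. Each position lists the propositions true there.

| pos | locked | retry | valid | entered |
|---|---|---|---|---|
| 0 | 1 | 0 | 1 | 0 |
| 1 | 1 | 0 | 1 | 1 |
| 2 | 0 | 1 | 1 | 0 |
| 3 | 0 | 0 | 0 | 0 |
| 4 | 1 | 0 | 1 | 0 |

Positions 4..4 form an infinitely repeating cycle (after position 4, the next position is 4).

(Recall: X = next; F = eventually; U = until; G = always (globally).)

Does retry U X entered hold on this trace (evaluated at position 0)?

Walking from position 0: X entered first holds at position 0, and retry holds at every earlier position along the way, so retry U X entered holds.

Yes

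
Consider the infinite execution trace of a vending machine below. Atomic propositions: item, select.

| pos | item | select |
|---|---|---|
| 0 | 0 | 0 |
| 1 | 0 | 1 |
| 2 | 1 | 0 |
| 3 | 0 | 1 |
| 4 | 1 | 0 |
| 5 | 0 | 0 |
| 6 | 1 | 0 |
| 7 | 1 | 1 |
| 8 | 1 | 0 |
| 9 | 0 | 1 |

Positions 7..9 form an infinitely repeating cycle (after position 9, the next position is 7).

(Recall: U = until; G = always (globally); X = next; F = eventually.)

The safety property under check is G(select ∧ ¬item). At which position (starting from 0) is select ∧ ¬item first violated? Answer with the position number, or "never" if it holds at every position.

0

At position 0 the labels are {}, so select ∧ ¬item is false there. This is the first violation.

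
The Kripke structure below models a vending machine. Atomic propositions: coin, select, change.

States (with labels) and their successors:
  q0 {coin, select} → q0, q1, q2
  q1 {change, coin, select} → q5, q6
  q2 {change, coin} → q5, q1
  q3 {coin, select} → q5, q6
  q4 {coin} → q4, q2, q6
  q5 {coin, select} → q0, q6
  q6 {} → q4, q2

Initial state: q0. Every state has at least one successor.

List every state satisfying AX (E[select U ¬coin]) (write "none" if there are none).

{q1, q2, q3, q5}

States satisfying E[select U ¬coin]: {q0, q1, q3, q5, q6}.
States satisfying AX (E[select U ¬coin]): {q1, q2, q3, q5}.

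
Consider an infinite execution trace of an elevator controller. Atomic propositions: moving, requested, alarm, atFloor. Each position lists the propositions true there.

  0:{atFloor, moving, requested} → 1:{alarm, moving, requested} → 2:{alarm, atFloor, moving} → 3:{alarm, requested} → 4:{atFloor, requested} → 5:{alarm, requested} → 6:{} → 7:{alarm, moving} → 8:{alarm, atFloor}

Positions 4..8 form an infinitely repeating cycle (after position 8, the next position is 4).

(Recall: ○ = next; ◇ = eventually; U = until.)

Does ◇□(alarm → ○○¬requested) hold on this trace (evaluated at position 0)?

□(alarm → ○○¬requested) is false at every position 0..8, so it never becomes true and ◇□(alarm → ○○¬requested) fails.

Does not hold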